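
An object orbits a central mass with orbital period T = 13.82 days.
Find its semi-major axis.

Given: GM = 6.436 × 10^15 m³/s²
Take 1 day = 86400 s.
T = 13.82 days = 1.19405 × 10^6 s
GM = 6.436 × 10^15 m³/s²
Kepler's third law: a³ = GM T² / (4π²)
T² = 1.42575 × 10^12 s²
a³ = (6.436 × 10^15) × (1.42575 × 10^12) / (4π²) = 2.32434 × 10^26 m³
a = (a³)^(1/3) = 6.14846 × 10^8 m ≈ 614.8 Mm

Final answer: 614.8 Mm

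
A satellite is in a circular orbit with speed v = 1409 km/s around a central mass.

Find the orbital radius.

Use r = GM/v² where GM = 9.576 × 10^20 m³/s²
v = 1409 km/s = 1.409 × 10^6 m/s
GM = 9.576 × 10^20 m³/s²
v² = 1.98528 × 10^12 m²/s²
r = GM/v² = (9.576 × 10^20) / (1.98528 × 10^12) = 4.8235 × 10^8 m ≈ 4.823 × 10^8 m

Final answer: 4.823 × 10^8 m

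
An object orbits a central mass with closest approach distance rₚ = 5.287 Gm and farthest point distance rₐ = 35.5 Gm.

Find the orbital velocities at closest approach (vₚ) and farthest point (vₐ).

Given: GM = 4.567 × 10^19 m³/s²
rₚ = 5.287 Gm = 5.287 × 10^9 m
rₐ = 35.5 Gm = 3.55 × 10^10 m
GM = 4.567 × 10^19 m³/s²
a = (rₚ + rₐ)/2 = 2.03935 × 10^10 m
Vis-viva: v² = GM (2/r − 1/a)
vₚ² = 4.567 × 10^19 × (3.78286 × 10^-10 − 4.90352 × 10^-11) = 1.50369 × 10^10 m²/s²
vₚ = 122625 m/s ≈ 122.6 km/s
vₐ² = 4.567 × 10^19 × (5.6338 × 10^-11 − 4.90352 × 10^-11) = 3.33519 × 10^8 m²/s²
vₐ = 18262.5 m/s ≈ 18.26 km/s

Final answer: vₚ = 122.6 km/s, vₐ = 18.26 km/s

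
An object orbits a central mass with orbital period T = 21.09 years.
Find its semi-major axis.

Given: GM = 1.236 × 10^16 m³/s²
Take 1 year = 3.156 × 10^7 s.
T = 21.09 years = 6.656 × 10^8 s
GM = 1.236 × 10^16 m³/s²
Kepler's third law: a³ = GM T² / (4π²)
T² = 4.43024 × 10^17 s²
a³ = (1.236 × 10^16) × (4.43024 × 10^17) / (4π²) = 1.38703 × 10^32 m³
a = (a³)^(1/3) = 5.17641 × 10^10 m ≈ 51.76 Gm

Final answer: 51.76 Gm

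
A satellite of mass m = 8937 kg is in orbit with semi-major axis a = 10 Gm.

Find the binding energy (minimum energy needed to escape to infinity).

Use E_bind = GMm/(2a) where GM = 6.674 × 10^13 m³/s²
a = 10 Gm = 1 × 10^10 m
GM = 6.674 × 10^13 m³/s²
m = 8937 kg
GMm = 6.674 × 10^13 × 8937 = 5.96455 × 10^17 m³·kg/s²
2a = 2 × 10^10 m
E_bind = GMm/(2a) = 2.98228 × 10^7 J ≈ 29.82 MJ

Final answer: 29.82 MJ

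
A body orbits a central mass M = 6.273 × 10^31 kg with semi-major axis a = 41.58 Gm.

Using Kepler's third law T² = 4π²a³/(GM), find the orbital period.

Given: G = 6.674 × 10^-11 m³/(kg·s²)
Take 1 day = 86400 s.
M = 6.273 × 10^31 kg
GM = G × M = 6.674 × 10^-11 × 6.273 × 10^31 = 4.1866 × 10^21 m³/s²
a = 41.58 Gm = 4.158 × 10^10 m
a³ = 7.18875 × 10^31 m³
T = 2π √(a³/GM) = 2π √((7.18875 × 10^31) / (4.1866 × 10^21)) = 2π × 131038 s
T = 823334 s ≈ 9.529 days

Final answer: 9.529 days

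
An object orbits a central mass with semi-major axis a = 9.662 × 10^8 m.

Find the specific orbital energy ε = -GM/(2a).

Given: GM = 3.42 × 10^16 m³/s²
a = 9.662 × 10^8 m
GM = 3.42 × 10^16 m³/s²
2a = 1.9324 × 10^9 m
ε = −GM/(2a) = -1.76982 × 10^7 J/kg ≈ -17.7 MJ/kg

Final answer: -17.7 MJ/kg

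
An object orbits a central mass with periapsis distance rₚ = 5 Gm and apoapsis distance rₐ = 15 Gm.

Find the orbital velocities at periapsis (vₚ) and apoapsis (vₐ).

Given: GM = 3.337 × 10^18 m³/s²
rₚ = 5 Gm = 5 × 10^9 m
rₐ = 15 Gm = 1.5 × 10^10 m
GM = 3.337 × 10^18 m³/s²
a = (rₚ + rₐ)/2 = 1 × 10^10 m
Vis-viva: v² = GM (2/r − 1/a)
vₚ² = 3.337 × 10^18 × (4 × 10^-10 − 1 × 10^-10) = 1.0011 × 10^9 m²/s²
vₚ = 31640.2 m/s ≈ 31.64 km/s
vₐ² = 3.337 × 10^18 × (1.33333 × 10^-10 − 1 × 10^-10) = 1.11233 × 10^8 m²/s²
vₐ = 10546.7 m/s ≈ 10.55 km/s

Final answer: vₚ = 31.64 km/s, vₐ = 10.55 km/s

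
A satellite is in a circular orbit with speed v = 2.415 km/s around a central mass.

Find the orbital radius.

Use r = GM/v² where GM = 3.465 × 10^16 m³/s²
v = 2.415 km/s = 2415 m/s
GM = 3.465 × 10^16 m³/s²
v² = 5.83222 × 10^6 m²/s²
r = GM/v² = (3.465 × 10^16) / (5.83222 × 10^6) = 5.94113 × 10^9 m ≈ 5.941 Gm

Final answer: 5.941 Gm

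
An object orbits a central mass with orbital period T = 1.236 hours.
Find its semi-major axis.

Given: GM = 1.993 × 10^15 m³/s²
T = 1.236 hours = 4449.6 s
GM = 1.993 × 10^15 m³/s²
Kepler's third law: a³ = GM T² / (4π²)
T² = 1.97989 × 10^7 s²
a³ = (1.993 × 10^15) × (1.97989 × 10^7) / (4π²) = 9.99515 × 10^20 m³
a = (a³)^(1/3) = 9.99838 × 10^6 m ≈ 9.998 Mm

Final answer: 9.998 Mm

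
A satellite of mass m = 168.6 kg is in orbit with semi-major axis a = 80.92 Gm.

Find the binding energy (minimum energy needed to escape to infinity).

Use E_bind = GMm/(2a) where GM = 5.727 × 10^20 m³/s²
a = 80.92 Gm = 8.092 × 10^10 m
GM = 5.727 × 10^20 m³/s²
m = 168.6 kg
GMm = 5.727 × 10^20 × 168.6 = 9.65572 × 10^22 m³·kg/s²
2a = 1.6184 × 10^11 m
E_bind = GMm/(2a) = 5.96621 × 10^11 J ≈ 596.6 GJ

Final answer: 596.6 GJ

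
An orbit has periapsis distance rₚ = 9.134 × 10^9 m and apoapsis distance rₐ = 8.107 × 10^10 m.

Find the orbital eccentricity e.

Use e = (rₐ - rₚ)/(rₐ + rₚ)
rₚ = 9.134 × 10^9 m
rₐ = 8.107 × 10^10 m
rₐ − rₚ = 7.1936 × 10^10 m
rₐ + rₚ = 9.0204 × 10^10 m
e = (rₐ − rₚ)/(rₐ + rₚ) = 0.797481

Final answer: e = 0.7975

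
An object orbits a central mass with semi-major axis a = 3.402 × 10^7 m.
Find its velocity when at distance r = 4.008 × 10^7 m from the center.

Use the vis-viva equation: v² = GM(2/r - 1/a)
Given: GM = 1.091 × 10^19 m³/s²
a = 3.402 × 10^7 m
r = 4.008 × 10^7 m
GM = 1.091 × 10^19 m³/s²
2/r − 1/a = 4.99002 × 10^-8 − 2.93945 × 10^-8 = 2.05057 × 10^-8 m⁻¹
v² = GM (2/r − 1/a) = 2.23717 × 10^11 m²/s²
v = 472988 m/s ≈ 473 km/s

Final answer: 473 km/s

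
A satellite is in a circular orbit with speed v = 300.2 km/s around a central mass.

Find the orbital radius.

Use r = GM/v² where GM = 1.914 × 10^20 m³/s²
v = 300.2 km/s = 300200 m/s
GM = 1.914 × 10^20 m³/s²
v² = 9.012 × 10^10 m²/s²
r = GM/v² = (1.914 × 10^20) / (9.012 × 10^10) = 2.12383 × 10^9 m ≈ 2.124 Gm

Final answer: 2.124 Gm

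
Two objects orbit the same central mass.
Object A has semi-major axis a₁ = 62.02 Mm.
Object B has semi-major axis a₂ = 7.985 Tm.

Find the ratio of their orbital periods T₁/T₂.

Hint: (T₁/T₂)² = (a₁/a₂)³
a₁ = 62.02 Mm = 6.202 × 10^7 m
a₂ = 7.985 Tm = 7.985 × 10^12 m
a₁/a₂ = 7.76706 × 10^-6
T₁/T₂ = (a₁/a₂)^(3/2) = (7.76706 × 10^-6)^1.5 = 2.16464 × 10^-8

Final answer: T₁/T₂ = 2.165 × 10^-8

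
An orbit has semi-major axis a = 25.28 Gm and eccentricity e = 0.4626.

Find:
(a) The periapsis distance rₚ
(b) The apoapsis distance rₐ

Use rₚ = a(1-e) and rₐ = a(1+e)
a = 25.28 Gm = 2.528 × 10^10 m
e = 0.4626:  1 − e = 0.5374,  1 + e = 1.4626
(a) rₚ = a(1 − e) = 2.528 × 10^10 m × 0.5374 = 1.35855 × 10^10 m ≈ 13.59 Gm
(b) rₐ = a(1 + e) = 2.528 × 10^10 m × 1.4626 = 3.69745 × 10^10 m ≈ 36.97 Gm

Final answer:
(a) rₚ = 13.59 Gm
(b) rₐ = 36.97 Gm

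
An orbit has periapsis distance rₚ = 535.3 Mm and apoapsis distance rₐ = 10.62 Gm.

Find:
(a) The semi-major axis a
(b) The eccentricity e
rₚ = 535.3 Mm = 5.353 × 10^8 m
rₐ = 10.62 Gm = 1.062 × 10^10 m
(a) a = (rₚ + rₐ)/2 = 5.57765 × 10^9 m ≈ 5.578 Gm
(b) e = (rₐ − rₚ)/(rₐ + rₚ) = (1.00847 × 10^10) / (1.11553 × 10^10) = 0.904028

Final answer:
(a) a = 5.578 Gm
(b) e = 0.904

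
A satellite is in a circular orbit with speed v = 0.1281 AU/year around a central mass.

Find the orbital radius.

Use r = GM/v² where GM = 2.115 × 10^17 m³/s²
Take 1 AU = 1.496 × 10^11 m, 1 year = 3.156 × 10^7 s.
v = 0.1281 AU/year = 607.217 m/s
GM = 2.115 × 10^17 m³/s²
v² = 368712 m²/s²
r = GM/v² = (2.115 × 10^17) / 368712 = 5.73618 × 10^11 m ≈ 3.834 AU

Final answer: 3.834 AU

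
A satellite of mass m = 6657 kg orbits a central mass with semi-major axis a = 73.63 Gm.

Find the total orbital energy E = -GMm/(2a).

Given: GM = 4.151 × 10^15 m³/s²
a = 73.63 Gm = 7.363 × 10^10 m
GM = 4.151 × 10^15 m³/s²
2a = 1.4726 × 10^11 m
GMm = 4.151 × 10^15 × 6657 = 2.76332 × 10^19 m³·kg/s²
E = −GMm/(2a) = -1.87649 × 10^8 J ≈ -187.6 MJ

Final answer: -187.6 MJ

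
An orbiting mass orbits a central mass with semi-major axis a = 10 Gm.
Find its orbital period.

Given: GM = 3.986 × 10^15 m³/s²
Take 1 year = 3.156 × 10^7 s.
a = 10 Gm = 1 × 10^10 m
GM = 3.986 × 10^15 m³/s²
a³ = 1 × 10^30 m³
T = 2π √(a³/GM) = 2π √((1 × 10^30) / (3.986 × 10^15)) = 2π × 1.58391 × 10^7 s
T = 9.95202 × 10^7 s ≈ 3.153 years

Final answer: 3.153 years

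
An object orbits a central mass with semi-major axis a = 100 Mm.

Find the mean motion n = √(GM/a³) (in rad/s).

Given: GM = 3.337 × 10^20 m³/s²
a = 100 Mm = 1 × 10^8 m
GM = 3.337 × 10^20 m³/s²
a³ = 1 × 10^24 m³
GM/a³ = (3.337 × 10^20) / (1 × 10^24) = 0.0003337 s⁻²
n = √(GM/a³) = 0.0182675 rad/s ≈ 0.01827 rad/s

Final answer: n = 0.01827 rad/s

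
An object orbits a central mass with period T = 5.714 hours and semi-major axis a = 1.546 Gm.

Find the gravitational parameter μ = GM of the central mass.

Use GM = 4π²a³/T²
T = 5.714 hours = 20570.4 s
a = 1.546 Gm = 1.546 × 10^9 m
a³ = 3.69512 × 10^27 m³
T² = 4.23141 × 10^8 s²
GM = 4π² × (3.69512 × 10^27) / (4.23141 × 10^8) = 3.44749 × 10^20 m³/s²
GM ≈ 3.447 × 10^20 m³/s²

Final answer: GM = 3.447 × 10^20 m³/s²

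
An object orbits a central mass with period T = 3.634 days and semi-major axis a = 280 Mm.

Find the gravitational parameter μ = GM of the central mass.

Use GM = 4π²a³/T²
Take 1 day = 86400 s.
T = 3.634 days = 313978 s
a = 280 Mm = 2.8 × 10^8 m
a³ = 2.1952 × 10^25 m³
T² = 9.85819 × 10^10 s²
GM = 4π² × (2.1952 × 10^25) / (9.85819 × 10^10) = 8.79096 × 10^15 m³/s²
GM ≈ 8.791 × 10^15 m³/s²

Final answer: GM = 8.791 × 10^15 m³/s²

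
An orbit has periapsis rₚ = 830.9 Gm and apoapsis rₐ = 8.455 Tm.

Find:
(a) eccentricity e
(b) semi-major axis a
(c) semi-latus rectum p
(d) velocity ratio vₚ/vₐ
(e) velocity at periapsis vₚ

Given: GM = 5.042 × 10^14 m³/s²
rₚ = 830.9 Gm = 8.309 × 10^11 m
rₐ = 8.455 Tm = 8.455 × 10^12 m
GM = 5.042 × 10^14 m³/s²
a = (rₚ + rₐ)/2 = 4.64295 × 10^12 m
e = (rₐ − rₚ)/(rₐ + rₚ) = (7.6241 × 10^12) / (9.2859 × 10^12) = 0.821041
(a) e = 0.821041 ≈ 0.821
(b) a = 4.64295 × 10^12 m ≈ 4.643 Tm
(c) 1 − e² = 0.325892;  p = a(1 − e²) = 4.64295 × 10^12 × 0.325892 = 1.5131 × 10^12 m ≈ 1.513 Tm
(d) vₚ/vₐ = rₐ/rₚ (angular momentum) = (8.455 × 10^12) / (8.309 × 10^11) = 10.1757 ≈ 10.18
(e) vₚ² = GM (2/rₚ − 1/a) = 5.042 × 10^14 × (2.40703 × 10^-12 − 2.1538 × 10^-13) = 1105.03 m²/s²;  vₚ = 33.242 m/s ≈ 33.24 m/s

Final answer:
(a) eccentricity e = 0.821
(b) semi-major axis a = 4.643 Tm
(c) semi-latus rectum p = 1.513 Tm
(d) velocity ratio vₚ/vₐ = 10.18
(e) velocity at periapsis vₚ = 33.24 m/s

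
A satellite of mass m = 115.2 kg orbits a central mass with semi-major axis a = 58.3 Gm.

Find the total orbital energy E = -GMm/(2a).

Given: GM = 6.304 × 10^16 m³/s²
a = 58.3 Gm = 5.83 × 10^10 m
GM = 6.304 × 10^16 m³/s²
2a = 1.166 × 10^11 m
GMm = 6.304 × 10^16 × 115.2 = 7.26221 × 10^18 m³·kg/s²
E = −GMm/(2a) = -6.22831 × 10^7 J ≈ -62.28 MJ

Final answer: -62.28 MJ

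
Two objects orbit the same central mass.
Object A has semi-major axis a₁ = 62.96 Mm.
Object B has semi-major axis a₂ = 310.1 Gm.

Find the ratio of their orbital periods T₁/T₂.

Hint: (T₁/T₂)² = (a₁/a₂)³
a₁ = 62.96 Mm = 6.296 × 10^7 m
a₂ = 310.1 Gm = 3.101 × 10^11 m
a₁/a₂ = 0.000203031
T₁/T₂ = (a₁/a₂)^(3/2) = (0.000203031)^1.5 = 2.89297 × 10^-6

Final answer: T₁/T₂ = 2.893 × 10^-6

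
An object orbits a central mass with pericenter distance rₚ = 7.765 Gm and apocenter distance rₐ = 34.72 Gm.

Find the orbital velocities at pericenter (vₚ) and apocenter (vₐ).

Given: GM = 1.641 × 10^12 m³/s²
rₚ = 7.765 Gm = 7.765 × 10^9 m
rₐ = 34.72 Gm = 3.472 × 10^10 m
GM = 1.641 × 10^12 m³/s²
a = (rₚ + rₐ)/2 = 2.12425 × 10^10 m
Vis-viva: v² = GM (2/r − 1/a)
vₚ² = 1.641 × 10^12 × (2.57566 × 10^-10 − 4.70754 × 10^-11) = 345.415 m²/s²
vₚ = 18.5853 m/s ≈ 18.59 m/s
vₐ² = 1.641 × 10^12 × (5.76037 × 10^-11 − 4.70754 × 10^-11) = 17.2769 m²/s²
vₐ = 4.15654 m/s ≈ 4.157 m/s

Final answer: vₚ = 18.59 m/s, vₐ = 4.157 m/s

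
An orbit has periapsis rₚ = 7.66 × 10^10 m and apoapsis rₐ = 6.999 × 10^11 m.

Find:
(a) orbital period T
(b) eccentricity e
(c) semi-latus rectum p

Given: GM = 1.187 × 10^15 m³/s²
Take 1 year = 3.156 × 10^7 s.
rₚ = 7.66 × 10^10 m
rₐ = 6.999 × 10^11 m
GM = 1.187 × 10^15 m³/s²
a = (rₚ + rₐ)/2 = 3.8825 × 10^11 m
e = (rₐ − rₚ)/(rₐ + rₚ) = (6.233 × 10^11) / (7.765 × 10^11) = 0.802704
(a) a³ = 5.85241 × 10^34 m³;  T = 2π √(a³/GM) = 2π × 7.02169 × 10^9 s = 4.41186 × 10^10 s ≈ 1398 years
(b) e = 0.802704 ≈ 0.8027
(c) 1 − e² = 0.355666;  p = a(1 − e²) = 3.8825 × 10^11 × 0.355666 = 1.38087 × 10^11 m ≈ 1.381 × 10^11 m

Final answer:
(a) orbital period T = 1398 years
(b) eccentricity e = 0.8027
(c) semi-latus rectum p = 1.381 × 10^11 m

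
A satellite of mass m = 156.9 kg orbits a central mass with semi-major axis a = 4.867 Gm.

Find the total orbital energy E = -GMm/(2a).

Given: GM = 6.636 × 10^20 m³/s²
a = 4.867 Gm = 4.867 × 10^9 m
GM = 6.636 × 10^20 m³/s²
2a = 9.734 × 10^9 m
GMm = 6.636 × 10^20 × 156.9 = 1.04119 × 10^23 m³·kg/s²
E = −GMm/(2a) = -1.06964 × 10^13 J ≈ -10.7 TJ

Final answer: -10.7 TJ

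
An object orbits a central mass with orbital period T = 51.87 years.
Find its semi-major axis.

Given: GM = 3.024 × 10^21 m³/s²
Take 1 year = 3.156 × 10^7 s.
T = 51.87 years = 1.63702 × 10^9 s
GM = 3.024 × 10^21 m³/s²
Kepler's third law: a³ = GM T² / (4π²)
T² = 2.67983 × 10^18 s²
a³ = (3.024 × 10^21) × (2.67983 × 10^18) / (4π²) = 2.05271 × 10^38 m³
a = (a³)^(1/3) = 5.89897 × 10^12 m ≈ 5.899 Tm

Final answer: 5.899 Tm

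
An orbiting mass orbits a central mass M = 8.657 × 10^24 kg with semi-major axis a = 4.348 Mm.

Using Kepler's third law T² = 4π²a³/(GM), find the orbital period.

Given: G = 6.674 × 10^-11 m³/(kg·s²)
M = 8.657 × 10^24 kg
GM = G × M = 6.674 × 10^-11 × 8.657 × 10^24 = 5.77768 × 10^14 m³/s²
a = 4.348 Mm = 4.348 × 10^6 m
a³ = 8.21994 × 10^19 m³
T = 2π √(a³/GM) = 2π √((8.21994 × 10^19) / (5.77768 × 10^14)) = 2π × 377.188 s
T = 2369.94 s ≈ 39.5 minutes

Final answer: 39.5 minutes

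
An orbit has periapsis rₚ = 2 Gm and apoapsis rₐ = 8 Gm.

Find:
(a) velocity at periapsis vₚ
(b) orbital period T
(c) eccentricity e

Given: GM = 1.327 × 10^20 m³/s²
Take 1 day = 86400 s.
rₚ = 2 Gm = 2 × 10^9 m
rₐ = 8 Gm = 8 × 10^9 m
GM = 1.327 × 10^20 m³/s²
a = (rₚ + rₐ)/2 = 5 × 10^9 m
e = (rₐ − rₚ)/(rₐ + rₚ) = (6 × 10^9) / (1 × 10^10) = 0.6
(a) vₚ² = GM (2/rₚ − 1/a) = 1.327 × 10^20 × (1 × 10^-9 − 2 × 10^-10) = 1.0616 × 10^11 m²/s²;  vₚ = 325822 m/s ≈ 325.8 km/s
(b) a³ = 1.25 × 10^29 m³;  T = 2π √(a³/GM) = 2π × 30691.6 s = 192841 s ≈ 2.232 days
(c) e = 0.6 ≈ 0.6

Final answer:
(a) velocity at periapsis vₚ = 325.8 km/s
(b) orbital period T = 2.232 days
(c) eccentricity e = 0.6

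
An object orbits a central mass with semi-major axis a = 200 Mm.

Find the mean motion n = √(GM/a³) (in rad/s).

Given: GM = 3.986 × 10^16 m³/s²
a = 200 Mm = 2 × 10^8 m
GM = 3.986 × 10^16 m³/s²
a³ = 8 × 10^24 m³
GM/a³ = (3.986 × 10^16) / (8 × 10^24) = 4.9825 × 10^-9 s⁻²
n = √(GM/a³) = 7.05868 × 10^-5 rad/s ≈ 7.059 × 10^-5 rad/s

Final answer: n = 7.059 × 10^-5 rad/s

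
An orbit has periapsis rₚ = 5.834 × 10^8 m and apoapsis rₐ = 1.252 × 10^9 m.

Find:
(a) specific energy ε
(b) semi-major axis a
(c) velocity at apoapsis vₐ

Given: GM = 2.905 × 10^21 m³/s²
rₚ = 5.834 × 10^8 m
rₐ = 1.252 × 10^9 m
GM = 2.905 × 10^21 m³/s²
a = (rₚ + rₐ)/2 = 9.177 × 10^8 m
e = (rₐ − rₚ)/(rₐ + rₚ) = (6.686 × 10^8) / (1.8354 × 10^9) = 0.36428
(a) 2a = 1.8354 × 10^9 m;  ε = −GM/(2a) = -1.58276 × 10^12 J/kg ≈ -1583 GJ/kg
(b) a = 9.177 × 10^8 m ≈ 9.177 × 10^8 m
(c) vₐ² = GM (2/rₐ − 1/a) = 2.905 × 10^21 × (1.59744 × 10^-9 − 1.08968 × 10^-9) = 1.47505 × 10^12 m²/s²;  vₐ = 1.21452 × 10^6 m/s ≈ 1215 km/s

Final answer:
(a) specific energy ε = -1583 GJ/kg
(b) semi-major axis a = 9.177 × 10^8 m
(c) velocity at apoapsis vₐ = 1215 km/s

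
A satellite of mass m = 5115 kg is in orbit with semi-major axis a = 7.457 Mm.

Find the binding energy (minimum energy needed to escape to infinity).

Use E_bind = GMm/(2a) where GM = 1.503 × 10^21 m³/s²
a = 7.457 Mm = 7.457 × 10^6 m
GM = 1.503 × 10^21 m³/s²
m = 5115 kg
GMm = 1.503 × 10^21 × 5115 = 7.68784 × 10^24 m³·kg/s²
2a = 1.4914 × 10^7 m
E_bind = GMm/(2a) = 5.15478 × 10^17 J ≈ 515.5 PJ

Final answer: 515.5 PJ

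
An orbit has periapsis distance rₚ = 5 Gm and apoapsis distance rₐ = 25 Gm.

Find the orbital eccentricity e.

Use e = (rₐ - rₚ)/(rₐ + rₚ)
rₚ = 5 Gm = 5 × 10^9 m
rₐ = 25 Gm = 2.5 × 10^10 m
rₐ − rₚ = 2 × 10^10 m
rₐ + rₚ = 3 × 10^10 m
e = (rₐ − rₚ)/(rₐ + rₚ) = 0.666667

Final answer: e = 0.6667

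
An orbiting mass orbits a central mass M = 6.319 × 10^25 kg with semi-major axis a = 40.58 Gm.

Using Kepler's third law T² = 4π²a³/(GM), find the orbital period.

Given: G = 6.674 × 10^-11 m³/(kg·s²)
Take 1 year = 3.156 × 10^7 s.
M = 6.319 × 10^25 kg
GM = G × M = 6.674 × 10^-11 × 6.319 × 10^25 = 4.2173 × 10^15 m³/s²
a = 40.58 Gm = 4.058 × 10^10 m
a³ = 6.68246 × 10^31 m³
T = 2π √(a³/GM) = 2π √((6.68246 × 10^31) / (4.2173 × 10^15)) = 2π × 1.25878 × 10^8 s
T = 7.90917 × 10^8 s ≈ 25.06 years

Final answer: 25.06 years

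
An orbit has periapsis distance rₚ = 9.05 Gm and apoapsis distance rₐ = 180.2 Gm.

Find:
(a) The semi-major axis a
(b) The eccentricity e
rₚ = 9.05 Gm = 9.05 × 10^9 m
rₐ = 180.2 Gm = 1.802 × 10^11 m
(a) a = (rₚ + rₐ)/2 = 9.4625 × 10^10 m ≈ 94.62 Gm
(b) e = (rₐ − rₚ)/(rₐ + rₚ) = (1.7115 × 10^11) / (1.8925 × 10^11) = 0.904359

Final answer:
(a) a = 94.62 Gm
(b) e = 0.9044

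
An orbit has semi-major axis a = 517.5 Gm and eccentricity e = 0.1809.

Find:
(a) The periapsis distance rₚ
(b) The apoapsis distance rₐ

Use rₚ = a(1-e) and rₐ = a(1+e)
a = 517.5 Gm = 5.175 × 10^11 m
e = 0.1809:  1 − e = 0.8191,  1 + e = 1.1809
(a) rₚ = a(1 − e) = 5.175 × 10^11 m × 0.8191 = 4.23884 × 10^11 m ≈ 423.9 Gm
(b) rₐ = a(1 + e) = 5.175 × 10^11 m × 1.1809 = 6.11116 × 10^11 m ≈ 611.1 Gm

Final answer:
(a) rₚ = 423.9 Gm
(b) rₐ = 611.1 Gm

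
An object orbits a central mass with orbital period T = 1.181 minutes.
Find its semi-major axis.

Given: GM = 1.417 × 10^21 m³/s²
T = 1.181 minutes = 70.86 s
GM = 1.417 × 10^21 m³/s²
Kepler's third law: a³ = GM T² / (4π²)
T² = 5021.14 s²
a³ = (1.417 × 10^21) × 5021.14 / (4π²) = 1.80224 × 10^23 m³
a = (a³)^(1/3) = 5.64856 × 10^7 m ≈ 56.49 Mm

Final answer: 56.49 Mm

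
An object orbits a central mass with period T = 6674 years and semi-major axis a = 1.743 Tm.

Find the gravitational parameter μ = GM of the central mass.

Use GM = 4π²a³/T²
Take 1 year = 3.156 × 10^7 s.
T = 6674 years = 2.10631 × 10^11 s
a = 1.743 Tm = 1.743 × 10^12 m
a³ = 5.29532 × 10^36 m³
T² = 4.43656 × 10^22 s²
GM = 4π² × (5.29532 × 10^36) / (4.43656 × 10^22) = 4.712 × 10^15 m³/s²
GM ≈ 4.712 × 10^15 m³/s²

Final answer: GM = 4.712 × 10^15 m³/s²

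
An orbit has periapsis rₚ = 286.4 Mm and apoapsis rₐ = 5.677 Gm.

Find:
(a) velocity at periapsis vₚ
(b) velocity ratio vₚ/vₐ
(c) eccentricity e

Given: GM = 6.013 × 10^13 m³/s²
rₚ = 286.4 Mm = 2.864 × 10^8 m
rₐ = 5.677 Gm = 5.677 × 10^9 m
GM = 6.013 × 10^13 m³/s²
a = (rₚ + rₐ)/2 = 2.9817 × 10^9 m
e = (rₐ − rₚ)/(rₐ + rₚ) = (5.3906 × 10^9) / (5.9634 × 10^9) = 0.903947
(a) vₚ² = GM (2/rₚ − 1/a) = 6.013 × 10^13 × (6.98324 × 10^-9 − 3.35379 × 10^-10) = 399736 m²/s²;  vₚ = 632.247 m/s ≈ 632.2 m/s
(b) vₚ/vₐ = rₐ/rₚ (angular momentum) = (5.677 × 10^9) / (2.864 × 10^8) = 19.8219 ≈ 19.82
(c) e = 0.903947 ≈ 0.9039

Final answer:
(a) velocity at periapsis vₚ = 632.2 m/s
(b) velocity ratio vₚ/vₐ = 19.82
(c) eccentricity e = 0.9039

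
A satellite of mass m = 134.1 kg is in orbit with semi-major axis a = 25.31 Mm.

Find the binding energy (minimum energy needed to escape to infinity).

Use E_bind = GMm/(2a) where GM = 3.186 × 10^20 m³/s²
a = 25.31 Mm = 2.531 × 10^7 m
GM = 3.186 × 10^20 m³/s²
m = 134.1 kg
GMm = 3.186 × 10^20 × 134.1 = 4.27243 × 10^22 m³·kg/s²
2a = 5.062 × 10^7 m
E_bind = GMm/(2a) = 8.44019 × 10^14 J ≈ 844 TJ

Final answer: 844 TJ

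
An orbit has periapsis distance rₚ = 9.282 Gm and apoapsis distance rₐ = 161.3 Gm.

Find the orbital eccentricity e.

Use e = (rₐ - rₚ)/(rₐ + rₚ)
rₚ = 9.282 Gm = 9.282 × 10^9 m
rₐ = 161.3 Gm = 1.613 × 10^11 m
rₐ − rₚ = 1.52018 × 10^11 m
rₐ + rₚ = 1.70582 × 10^11 m
e = (rₐ − rₚ)/(rₐ + rₚ) = 0.891173

Final answer: e = 0.8912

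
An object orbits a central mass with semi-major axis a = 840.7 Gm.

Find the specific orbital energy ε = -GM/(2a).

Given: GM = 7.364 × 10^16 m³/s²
a = 840.7 Gm = 8.407 × 10^11 m
GM = 7.364 × 10^16 m³/s²
2a = 1.6814 × 10^12 m
ε = −GM/(2a) = -43796.8 J/kg ≈ -43.8 kJ/kg

Final answer: -43.8 kJ/kg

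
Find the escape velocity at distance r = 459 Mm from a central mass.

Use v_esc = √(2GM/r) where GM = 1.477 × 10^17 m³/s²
r = 459 Mm = 4.59 × 10^8 m
GM = 1.477 × 10^17 m³/s²
2GM/r = 2 × (1.477 × 10^17) / (4.59 × 10^8) = 6.43573 × 10^8 m²/s²
v_esc = √(2GM/r) = 25368.7 m/s ≈ 25.37 km/s

Final answer: 25.37 km/s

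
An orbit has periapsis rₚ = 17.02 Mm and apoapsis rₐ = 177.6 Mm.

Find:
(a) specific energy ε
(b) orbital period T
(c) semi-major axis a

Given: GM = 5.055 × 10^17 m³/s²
rₚ = 17.02 Mm = 1.702 × 10^7 m
rₐ = 177.6 Mm = 1.776 × 10^8 m
GM = 5.055 × 10^17 m³/s²
a = (rₚ + rₐ)/2 = 9.731 × 10^7 m
e = (rₐ − rₚ)/(rₐ + rₚ) = (1.6058 × 10^8) / (1.9462 × 10^8) = 0.825095
(a) 2a = 1.9462 × 10^8 m;  ε = −GM/(2a) = -2.59737 × 10^9 J/kg ≈ -2.597 GJ/kg
(b) a³ = 9.21451 × 10^23 m³;  T = 2π √(a³/GM) = 2π × 1350.13 s = 8483.12 s ≈ 2.356 hours
(c) a = 9.731 × 10^7 m ≈ 97.31 Mm

Final answer:
(a) specific energy ε = -2.597 GJ/kg
(b) orbital period T = 2.356 hours
(c) semi-major axis a = 97.31 Mm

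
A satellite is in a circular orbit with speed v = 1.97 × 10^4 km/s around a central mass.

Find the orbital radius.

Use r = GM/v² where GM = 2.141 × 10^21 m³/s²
v = 1.97 × 10^4 km/s = 1.97 × 10^7 m/s
GM = 2.141 × 10^21 m³/s²
v² = 3.8809 × 10^14 m²/s²
r = GM/v² = (2.141 × 10^21) / (3.8809 × 10^14) = 5.51676 × 10^6 m ≈ 5.517 Mm

Final answer: 5.517 Mm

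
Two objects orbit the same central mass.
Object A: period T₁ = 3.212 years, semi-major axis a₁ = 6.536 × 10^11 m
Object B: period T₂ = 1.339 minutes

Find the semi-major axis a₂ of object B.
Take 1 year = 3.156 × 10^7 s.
T₁ = 3.212 years = 1.01371 × 10^8 s
T₂ = 1.339 minutes = 80.34 s
a₁ = 6.536 × 10^11 m
Kepler's third law: (T₂/T₁)² = (a₂/a₁)³  ⇒  a₂ = a₁ (T₂/T₁)^(2/3)
T₂/T₁ = 7.92537 × 10^-7
(T₂/T₁)^(2/3) = 8.56406 × 10^-5
a₂ = 6.536 × 10^11 m × 8.56406 × 10^-5 = 5.59747 × 10^7 m ≈ 5.597 × 10^7 m

Final answer: a₂ = 5.597 × 10^7 m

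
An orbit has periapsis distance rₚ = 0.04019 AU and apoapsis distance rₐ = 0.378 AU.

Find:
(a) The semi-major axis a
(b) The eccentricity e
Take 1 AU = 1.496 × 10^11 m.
rₚ = 0.04019 AU = 6.01242 × 10^9 m
rₐ = 0.378 AU = 5.65488 × 10^10 m
(a) a = (rₚ + rₐ)/2 = 3.12806 × 10^10 m ≈ 0.2091 AU
(b) e = (rₐ − rₚ)/(rₐ + rₚ) = (5.05364 × 10^10) / (6.25612 × 10^10) = 0.807791

Final answer:
(a) a = 0.2091 AU
(b) e = 0.8078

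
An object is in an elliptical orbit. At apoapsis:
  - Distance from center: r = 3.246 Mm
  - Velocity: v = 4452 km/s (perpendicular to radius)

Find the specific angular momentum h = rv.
r = 3.246 Mm = 3.246 × 10^6 m
v = 4452 km/s = 4.452 × 10^6 m/s
h = rv = 3.246 × 10^6 × 4.452 × 10^6 = 1.44512 × 10^13 m²/s ≈ 1.445 × 10^13 m²/s

Final answer: h = 1.445 × 10^13 m²/s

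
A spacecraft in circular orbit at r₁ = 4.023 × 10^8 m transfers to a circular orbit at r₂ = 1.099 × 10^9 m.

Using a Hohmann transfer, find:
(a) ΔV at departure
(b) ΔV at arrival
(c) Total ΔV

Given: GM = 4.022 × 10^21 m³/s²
r₁ = 4.023 × 10^8 m
r₂ = 1.099 × 10^9 m
GM = 4.022 × 10^21 m³/s²
Transfer ellipse: a_t = (r₁ + r₂)/2 = 7.5065 × 10^8 m
Circular speed at r₁: v₁ = √(GM/r₁) = 3.16188 × 10^6 m/s
Transfer speed at r₁ (periapsis): v₁ₜ = √(GM(2/r₁ − 1/a_t)) = 3.82583 × 10^6 m/s
(a) ΔV₁ = v₁ₜ − v₁ = 663949 m/s ≈ 663.9 km/s
Circular speed at r₂: v₂ = √(GM/r₂) = 1.91303 × 10^6 m/s
Transfer speed at r₂ (apoapsis): v₂ₜ = √(GM(2/r₂ − 1/a_t)) = 1.40048 × 10^6 m/s
(b) ΔV₂ = v₂ − v₂ₜ = 512547 m/s ≈ 512.5 km/s
(c) ΔV_total = ΔV₁ + ΔV₂ = 1.1765 × 10^6 m/s ≈ 1176 km/s

Final answer:
(a) ΔV₁ = 663.9 km/s
(b) ΔV₂ = 512.5 km/s
(c) ΔV_total = 1176 km/s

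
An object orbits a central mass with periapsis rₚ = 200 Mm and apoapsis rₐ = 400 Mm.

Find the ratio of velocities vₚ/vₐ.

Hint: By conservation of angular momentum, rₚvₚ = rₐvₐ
rₚ = 200 Mm = 2 × 10^8 m
rₐ = 400 Mm = 4 × 10^8 m
rₚvₚ = rₐvₐ  ⇒  vₚ/vₐ = rₐ/rₚ
vₚ/vₐ = (4 × 10^8) / (2 × 10^8) = 2

Final answer: vₚ/vₐ = 2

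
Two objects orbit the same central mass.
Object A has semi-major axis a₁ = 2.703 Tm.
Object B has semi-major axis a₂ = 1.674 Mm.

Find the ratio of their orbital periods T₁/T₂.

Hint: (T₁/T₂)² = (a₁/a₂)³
a₁ = 2.703 Tm = 2.703 × 10^12 m
a₂ = 1.674 Mm = 1.674 × 10^6 m
a₁/a₂ = 1.6147 × 10^6
T₁/T₂ = (a₁/a₂)^(3/2) = (1.6147 × 10^6)^1.5 = 2.0518 × 10^9

Final answer: T₁/T₂ = 2.052 × 10^9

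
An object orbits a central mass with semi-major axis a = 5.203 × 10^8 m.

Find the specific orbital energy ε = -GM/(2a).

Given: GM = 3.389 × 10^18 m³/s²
a = 5.203 × 10^8 m
GM = 3.389 × 10^18 m³/s²
2a = 1.0406 × 10^9 m
ε = −GM/(2a) = -3.25677 × 10^9 J/kg ≈ -3.257 GJ/kg

Final answer: -3.257 GJ/kg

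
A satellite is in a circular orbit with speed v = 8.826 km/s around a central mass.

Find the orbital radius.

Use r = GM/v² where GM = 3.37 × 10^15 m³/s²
v = 8.826 km/s = 8826 m/s
GM = 3.37 × 10^15 m³/s²
v² = 7.78983 × 10^7 m²/s²
r = GM/v² = (3.37 × 10^15) / (7.78983 × 10^7) = 4.32615 × 10^7 m ≈ 43.26 Mm

Final answer: 43.26 Mm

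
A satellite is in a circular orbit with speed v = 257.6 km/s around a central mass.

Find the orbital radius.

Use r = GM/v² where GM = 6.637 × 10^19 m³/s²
v = 257.6 km/s = 257600 m/s
GM = 6.637 × 10^19 m³/s²
v² = 6.63578 × 10^10 m²/s²
r = GM/v² = (6.637 × 10^19) / (6.63578 × 10^10) = 1.00018 × 10^9 m ≈ 1 Gm

Final answer: 1 Gm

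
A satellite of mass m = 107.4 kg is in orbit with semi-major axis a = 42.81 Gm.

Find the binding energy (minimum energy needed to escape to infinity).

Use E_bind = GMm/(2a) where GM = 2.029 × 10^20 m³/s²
a = 42.81 Gm = 4.281 × 10^10 m
GM = 2.029 × 10^20 m³/s²
m = 107.4 kg
GMm = 2.029 × 10^20 × 107.4 = 2.17915 × 10^22 m³·kg/s²
2a = 8.562 × 10^10 m
E_bind = GMm/(2a) = 2.54514 × 10^11 J ≈ 254.5 GJ

Final answer: 254.5 GJ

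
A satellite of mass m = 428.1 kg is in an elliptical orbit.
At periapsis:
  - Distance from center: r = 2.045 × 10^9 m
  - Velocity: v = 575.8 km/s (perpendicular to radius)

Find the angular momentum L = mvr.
r = 2.045 × 10^9 m
v = 575.8 km/s = 575800 m/s
vr = 575800 × 2.045 × 10^9 = 1.17751 × 10^15 m²/s
L = m × vr = 428.1 × 1.17751 × 10^15 = 5.04092 × 10^17 kg·m²/s ≈ 5.041 × 10^17 kg·m²/s

Final answer: L = 5.041 × 10^17 kg·m²/s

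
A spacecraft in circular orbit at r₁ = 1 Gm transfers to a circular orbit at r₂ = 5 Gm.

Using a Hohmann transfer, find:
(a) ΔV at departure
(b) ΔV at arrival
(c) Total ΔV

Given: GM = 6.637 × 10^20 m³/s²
r₁ = 1 Gm = 1 × 10^9 m
r₂ = 5 Gm = 5 × 10^9 m
GM = 6.637 × 10^20 m³/s²
Transfer ellipse: a_t = (r₁ + r₂)/2 = 3 × 10^9 m
Circular speed at r₁: v₁ = √(GM/r₁) = 814678 m/s
Transfer speed at r₁ (periapsis): v₁ₜ = √(GM(2/r₁ − 1/a_t)) = 1.05174 × 10^6 m/s
(a) ΔV₁ = v₁ₜ − v₁ = 237067 m/s ≈ 237.1 km/s
Circular speed at r₂: v₂ = √(GM/r₂) = 364335 m/s
Transfer speed at r₂ (apoapsis): v₂ₜ = √(GM(2/r₂ − 1/a_t)) = 210349 m/s
(b) ΔV₂ = v₂ − v₂ₜ = 153986 m/s ≈ 154 km/s
(c) ΔV_total = ΔV₁ + ΔV₂ = 391053 m/s ≈ 391.1 km/s

Final answer:
(a) ΔV₁ = 237.1 km/s
(b) ΔV₂ = 154 km/s
(c) ΔV_total = 391.1 km/s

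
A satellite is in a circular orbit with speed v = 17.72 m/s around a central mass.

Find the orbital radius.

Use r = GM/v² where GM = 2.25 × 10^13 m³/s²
v = 17.72 m/s
GM = 2.25 × 10^13 m³/s²
v² = 313.998 m²/s²
r = GM/v² = (2.25 × 10^13) / 313.998 = 7.16564 × 10^10 m ≈ 7.166 × 10^10 m

Final answer: 7.166 × 10^10 m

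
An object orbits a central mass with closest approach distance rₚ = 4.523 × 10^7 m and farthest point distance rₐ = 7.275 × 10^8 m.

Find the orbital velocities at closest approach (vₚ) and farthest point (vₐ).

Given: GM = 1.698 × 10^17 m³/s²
rₚ = 4.523 × 10^7 m
rₐ = 7.275 × 10^8 m
GM = 1.698 × 10^17 m³/s²
a = (rₚ + rₐ)/2 = 3.86365 × 10^8 m
Vis-viva: v² = GM (2/r − 1/a)
vₚ² = 1.698 × 10^17 × (4.42184 × 10^-8 − 2.58823 × 10^-9) = 7.06881 × 10^9 m²/s²
vₚ = 84076.2 m/s ≈ 84.08 km/s
vₐ² = 1.698 × 10^17 × (2.74914 × 10^-9 − 2.58823 × 10^-9) = 2.73233 × 10^7 m²/s²
vₐ = 5227.17 m/s ≈ 5.227 km/s

Final answer: vₚ = 84.08 km/s, vₐ = 5.227 km/s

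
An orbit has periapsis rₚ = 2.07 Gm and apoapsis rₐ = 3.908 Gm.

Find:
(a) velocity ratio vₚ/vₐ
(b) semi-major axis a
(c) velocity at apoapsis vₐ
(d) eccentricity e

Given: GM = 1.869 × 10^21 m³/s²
rₚ = 2.07 Gm = 2.07 × 10^9 m
rₐ = 3.908 Gm = 3.908 × 10^9 m
GM = 1.869 × 10^21 m³/s²
a = (rₚ + rₐ)/2 = 2.989 × 10^9 m
e = (rₐ − rₚ)/(rₐ + rₚ) = (1.838 × 10^9) / (5.978 × 10^9) = 0.307461
(a) vₚ/vₐ = rₐ/rₚ (angular momentum) = (3.908 × 10^9) / (2.07 × 10^9) = 1.88792 ≈ 1.888
(b) a = 2.989 × 10^9 m ≈ 2.989 Gm
(c) vₐ² = GM (2/rₐ − 1/a) = 1.869 × 10^21 × (5.11771 × 10^-10 − 3.3456 × 10^-10) = 3.31207 × 10^11 m²/s²;  vₐ = 575506 m/s ≈ 575.5 km/s
(d) e = 0.307461 ≈ 0.3075

Final answer:
(a) velocity ratio vₚ/vₐ = 1.888
(b) semi-major axis a = 2.989 Gm
(c) velocity at apoapsis vₐ = 575.5 km/s
(d) eccentricity e = 0.3075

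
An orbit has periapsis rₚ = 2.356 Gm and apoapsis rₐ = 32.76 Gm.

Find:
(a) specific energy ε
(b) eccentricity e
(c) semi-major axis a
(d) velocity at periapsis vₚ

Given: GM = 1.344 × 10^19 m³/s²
rₚ = 2.356 Gm = 2.356 × 10^9 m
rₐ = 32.76 Gm = 3.276 × 10^10 m
GM = 1.344 × 10^19 m³/s²
a = (rₚ + rₐ)/2 = 1.7558 × 10^10 m
e = (rₐ − rₚ)/(rₐ + rₚ) = (3.0404 × 10^10) / (3.5116 × 10^10) = 0.865816
(a) 2a = 3.5116 × 10^10 m;  ε = −GM/(2a) = -3.82732 × 10^8 J/kg ≈ -382.7 MJ/kg
(b) e = 0.865816 ≈ 0.8658
(c) a = 1.7558 × 10^10 m ≈ 17.56 Gm
(d) vₚ² = GM (2/rₚ − 1/a) = 1.344 × 10^19 × (8.48896 × 10^-10 − 5.69541 × 10^-11) = 1.06437 × 10^10 m²/s²;  vₚ = 103168 m/s ≈ 103.2 km/s

Final answer:
(a) specific energy ε = -382.7 MJ/kg
(b) eccentricity e = 0.8658
(c) semi-major axis a = 17.56 Gm
(d) velocity at periapsis vₚ = 103.2 km/s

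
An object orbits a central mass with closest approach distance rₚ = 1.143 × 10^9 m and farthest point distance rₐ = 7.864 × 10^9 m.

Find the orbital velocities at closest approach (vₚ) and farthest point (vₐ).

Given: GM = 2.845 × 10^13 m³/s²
rₚ = 1.143 × 10^9 m
rₐ = 7.864 × 10^9 m
GM = 2.845 × 10^13 m³/s²
a = (rₚ + rₐ)/2 = 4.5035 × 10^9 m
Vis-viva: v² = GM (2/r − 1/a)
vₚ² = 2.845 × 10^13 × (1.74978 × 10^-9 − 2.2205 × 10^-10) = 43464 m²/s²
vₚ = 208.48 m/s ≈ 208.5 m/s
vₐ² = 2.845 × 10^13 × (2.54323 × 10^-10 − 2.2205 × 10^-10) = 918.195 m²/s²
vₐ = 30.3017 m/s ≈ 30.3 m/s

Final answer: vₚ = 208.5 m/s, vₐ = 30.3 m/s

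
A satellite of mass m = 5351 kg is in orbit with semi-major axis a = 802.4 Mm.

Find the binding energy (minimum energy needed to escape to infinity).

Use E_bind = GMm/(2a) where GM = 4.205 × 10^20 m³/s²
a = 802.4 Mm = 8.024 × 10^8 m
GM = 4.205 × 10^20 m³/s²
m = 5351 kg
GMm = 4.205 × 10^20 × 5351 = 2.2501 × 10^24 m³·kg/s²
2a = 1.6048 × 10^9 m
E_bind = GMm/(2a) = 1.4021 × 10^15 J ≈ 1.402 PJ

Final answer: 1.402 PJ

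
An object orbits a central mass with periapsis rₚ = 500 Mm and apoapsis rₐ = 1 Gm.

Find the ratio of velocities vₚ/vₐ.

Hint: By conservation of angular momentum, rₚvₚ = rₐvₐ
rₚ = 500 Mm = 5 × 10^8 m
rₐ = 1 Gm = 1 × 10^9 m
rₚvₚ = rₐvₐ  ⇒  vₚ/vₐ = rₐ/rₚ
vₚ/vₐ = (1 × 10^9) / (5 × 10^8) = 2

Final answer: vₚ/vₐ = 2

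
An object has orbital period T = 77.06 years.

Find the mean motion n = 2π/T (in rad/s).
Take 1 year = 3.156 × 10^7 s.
T = 77.06 years = 2.43201 × 10^9 s
n = 2π / (2.43201 × 10^9 s) = 2.58353 × 10^-9 rad/s ≈ 2.584 × 10^-9 rad/s

Final answer: n = 2.584 × 10^-9 rad/s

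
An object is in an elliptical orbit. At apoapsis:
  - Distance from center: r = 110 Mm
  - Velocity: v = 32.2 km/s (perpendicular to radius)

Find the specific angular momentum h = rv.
r = 110 Mm = 1.1 × 10^8 m
v = 32.2 km/s = 32200 m/s
h = rv = 1.1 × 10^8 × 32200 = 3.542 × 10^12 m²/s ≈ 3.542 × 10^12 m²/s

Final answer: h = 3.542 × 10^12 m²/s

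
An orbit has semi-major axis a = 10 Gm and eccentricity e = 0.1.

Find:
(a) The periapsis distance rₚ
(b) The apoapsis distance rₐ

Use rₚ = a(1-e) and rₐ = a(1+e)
a = 10 Gm = 1 × 10^10 m
e = 0.1:  1 − e = 0.9,  1 + e = 1.1
(a) rₚ = a(1 − e) = 1 × 10^10 m × 0.9 = 9 × 10^9 m ≈ 9 Gm
(b) rₐ = a(1 + e) = 1 × 10^10 m × 1.1 = 1.1 × 10^10 m ≈ 11 Gm

Final answer:
(a) rₚ = 9 Gm
(b) rₐ = 11 Gm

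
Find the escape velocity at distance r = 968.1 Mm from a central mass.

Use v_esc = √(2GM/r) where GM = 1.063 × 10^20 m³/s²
r = 968.1 Mm = 9.681 × 10^8 m
GM = 1.063 × 10^20 m³/s²
2GM/r = 2 × (1.063 × 10^20) / (9.681 × 10^8) = 2.19605 × 10^11 m²/s²
v_esc = √(2GM/r) = 468621 m/s ≈ 468.6 km/s

Final answer: 468.6 km/s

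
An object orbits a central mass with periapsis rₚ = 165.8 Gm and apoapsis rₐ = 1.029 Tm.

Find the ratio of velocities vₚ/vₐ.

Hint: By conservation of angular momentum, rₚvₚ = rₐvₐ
rₚ = 165.8 Gm = 1.658 × 10^11 m
rₐ = 1.029 Tm = 1.029 × 10^12 m
rₚvₚ = rₐvₐ  ⇒  vₚ/vₐ = rₐ/rₚ
vₚ/vₐ = (1.029 × 10^12) / (1.658 × 10^11) = 6.20627

Final answer: vₚ/vₐ = 6.206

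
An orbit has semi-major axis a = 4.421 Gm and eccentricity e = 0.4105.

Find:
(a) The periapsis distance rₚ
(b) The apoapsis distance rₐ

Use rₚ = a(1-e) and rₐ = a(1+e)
a = 4.421 Gm = 4.421 × 10^9 m
e = 0.4105:  1 − e = 0.5895,  1 + e = 1.4105
(a) rₚ = a(1 − e) = 4.421 × 10^9 m × 0.5895 = 2.60618 × 10^9 m ≈ 2.606 Gm
(b) rₐ = a(1 + e) = 4.421 × 10^9 m × 1.4105 = 6.23582 × 10^9 m ≈ 6.236 Gm

Final answer:
(a) rₚ = 2.606 Gm
(b) rₐ = 6.236 Gm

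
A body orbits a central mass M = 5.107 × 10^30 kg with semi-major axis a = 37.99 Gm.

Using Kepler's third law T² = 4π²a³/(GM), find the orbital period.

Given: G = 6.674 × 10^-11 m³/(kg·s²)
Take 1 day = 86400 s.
M = 5.107 × 10^30 kg
GM = G × M = 6.674 × 10^-11 × 5.107 × 10^30 = 3.40841 × 10^20 m³/s²
a = 37.99 Gm = 3.799 × 10^10 m
a³ = 5.48287 × 10^31 m³
T = 2π √(a³/GM) = 2π √((5.48287 × 10^31) / (3.40841 × 10^20)) = 2π × 401077 s
T = 2.52004 × 10^6 s ≈ 29.17 days

Final answer: 29.17 days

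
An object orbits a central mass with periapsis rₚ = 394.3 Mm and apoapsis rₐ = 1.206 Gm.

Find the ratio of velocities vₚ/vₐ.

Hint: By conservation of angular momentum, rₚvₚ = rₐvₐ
rₚ = 394.3 Mm = 3.943 × 10^8 m
rₐ = 1.206 Gm = 1.206 × 10^9 m
rₚvₚ = rₐvₐ  ⇒  vₚ/vₐ = rₐ/rₚ
vₚ/vₐ = (1.206 × 10^9) / (3.943 × 10^8) = 3.05858

Final answer: vₚ/vₐ = 3.059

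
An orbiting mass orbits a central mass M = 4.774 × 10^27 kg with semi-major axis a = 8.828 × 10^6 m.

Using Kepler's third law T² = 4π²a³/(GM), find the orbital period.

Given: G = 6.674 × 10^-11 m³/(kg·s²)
M = 4.774 × 10^27 kg
GM = G × M = 6.674 × 10^-11 × 4.774 × 10^27 = 3.18617 × 10^17 m³/s²
a = 8.828 × 10^6 m
a³ = 6.87998 × 10^20 m³
T = 2π √(a³/GM) = 2π √((6.87998 × 10^20) / (3.18617 × 10^17)) = 2π × 46.4686 s
T = 291.971 s ≈ 4.866 minutes

Final answer: 4.866 minutes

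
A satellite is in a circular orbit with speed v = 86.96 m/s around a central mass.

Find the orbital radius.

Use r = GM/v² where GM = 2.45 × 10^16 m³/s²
v = 86.96 m/s
GM = 2.45 × 10^16 m³/s²
v² = 7562.04 m²/s²
r = GM/v² = (2.45 × 10^16) / 7562.04 = 3.23987 × 10^12 m ≈ 3.24 × 10^12 m

Final answer: 3.24 × 10^12 m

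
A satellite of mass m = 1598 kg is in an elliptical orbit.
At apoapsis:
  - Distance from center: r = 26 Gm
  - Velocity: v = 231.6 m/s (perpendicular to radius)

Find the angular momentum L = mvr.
r = 26 Gm = 2.6 × 10^10 m
v = 231.6 m/s
vr = 231.6 × 2.6 × 10^10 = 6.0216 × 10^12 m²/s
L = m × vr = 1598 × 6.0216 × 10^12 = 9.62252 × 10^15 kg·m²/s ≈ 9.623 × 10^15 kg·m²/s

Final answer: L = 9.623 × 10^15 kg·m²/s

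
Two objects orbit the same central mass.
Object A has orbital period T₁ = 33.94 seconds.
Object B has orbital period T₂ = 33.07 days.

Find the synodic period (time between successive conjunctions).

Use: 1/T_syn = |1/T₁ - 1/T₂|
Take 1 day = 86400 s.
T₁ = 33.94 seconds
T₂ = 33.07 days = 2.85725 × 10^6 s
1/T₁ = 0.0294638 s⁻¹
1/T₂ = 3.49987 × 10^-7 s⁻¹
|1/T₁ − 1/T₂| = 0.0294634 s⁻¹
T_syn = 1 / |1/T₁ − 1/T₂| = 33.9404 s ≈ 33.94 seconds

Final answer: T_syn = 33.94 seconds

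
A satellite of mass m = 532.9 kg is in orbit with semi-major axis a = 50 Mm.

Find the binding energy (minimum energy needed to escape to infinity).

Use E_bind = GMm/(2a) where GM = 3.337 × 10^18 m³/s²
a = 50 Mm = 5 × 10^7 m
GM = 3.337 × 10^18 m³/s²
m = 532.9 kg
GMm = 3.337 × 10^18 × 532.9 = 1.77829 × 10^21 m³·kg/s²
2a = 1 × 10^8 m
E_bind = GMm/(2a) = 1.77829 × 10^13 J ≈ 17.78 TJ

Final answer: 17.78 TJ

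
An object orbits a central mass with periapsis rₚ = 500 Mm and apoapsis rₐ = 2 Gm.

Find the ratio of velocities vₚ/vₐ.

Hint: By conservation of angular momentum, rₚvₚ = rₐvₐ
rₚ = 500 Mm = 5 × 10^8 m
rₐ = 2 Gm = 2 × 10^9 m
rₚvₚ = rₐvₐ  ⇒  vₚ/vₐ = rₐ/rₚ
vₚ/vₐ = (2 × 10^9) / (5 × 10^8) = 4

Final answer: vₚ/vₐ = 4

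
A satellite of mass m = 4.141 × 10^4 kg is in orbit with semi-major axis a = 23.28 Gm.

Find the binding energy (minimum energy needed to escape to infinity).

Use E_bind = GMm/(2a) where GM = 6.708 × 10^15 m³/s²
a = 23.28 Gm = 2.328 × 10^10 m
GM = 6.708 × 10^15 m³/s²
m = 4.141 × 10^4 kg
GMm = 6.708 × 10^15 × 41410 = 2.77778 × 10^20 m³·kg/s²
2a = 4.656 × 10^10 m
E_bind = GMm/(2a) = 5.96603 × 10^9 J ≈ 5.966 GJ

Final answer: 5.966 GJ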